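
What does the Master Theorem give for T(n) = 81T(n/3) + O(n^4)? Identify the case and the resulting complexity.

Master Theorem for T(n) = 81T(n/3) + O(n^4):

a = 81, b = 3, c = 4
log_b(a) = log_3(81) = 4.0000

Case 2: c = 4 = log_3(81) = 4.0000
T(n) = O(n^4 log n) = O(n^4 log n)

For T(n) = 81T(n/3) + O(n^4): log_3(81) = 4.0000. This is Case 2 of the Master Theorem (c = log_b(a), equal work at all levels), giving O(n^4 log n).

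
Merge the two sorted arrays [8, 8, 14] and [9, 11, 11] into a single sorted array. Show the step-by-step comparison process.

Merging process:

Compare 8 vs 9: take 8 from left. Merged: [8]
Compare 8 vs 9: take 8 from left. Merged: [8, 8]
Compare 14 vs 9: take 9 from right. Merged: [8, 8, 9]
Compare 14 vs 11: take 11 from right. Merged: [8, 8, 9, 11]
Compare 14 vs 11: take 11 from right. Merged: [8, 8, 9, 11, 11]
Append remaining from left: [14]. Merged: [8, 8, 9, 11, 11, 14]

Final merged array: [8, 8, 9, 11, 11, 14]
Total comparisons: 5

The merged array is [8, 8, 9, 11, 11, 14], requiring 5 comparisons. The merge step runs in O(n) time where n is the total number of elements.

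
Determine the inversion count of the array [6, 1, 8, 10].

Finding inversions in [6, 1, 8, 10]:

(0, 1): arr[0]=6 > arr[1]=1

Total inversions: 1

The array has 1 inversion(s): (0,1). Each pair (i,j) satisfies i < j and arr[i] > arr[j].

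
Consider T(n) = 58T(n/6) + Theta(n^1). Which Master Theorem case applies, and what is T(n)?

Master Theorem for T(n) = 58T(n/6) + O(n^1):

a = 58, b = 6, c = 1
log_b(a) = log_6(58) = 2.2662

Case 1: c = 1 < log_6(58) = 2.2662
T(n) = O(n^(log_6 58))

For T(n) = 58T(n/6) + O(n^1): log_6(58) = 2.2662. This is Case 1 of the Master Theorem (c < log_b(a), work dominated by leaves), giving O(n^(log_6 58)).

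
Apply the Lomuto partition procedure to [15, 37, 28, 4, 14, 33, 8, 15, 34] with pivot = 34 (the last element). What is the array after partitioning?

Lomuto partition with pivot = 34:

Initial array: [15, 37, 28, 4, 14, 33, 8, 15, 34]

arr[0]=15 <= 34: swap with position 0, array becomes [15, 37, 28, 4, 14, 33, 8, 15, 34]
arr[1]=37 > 34: no swap
arr[2]=28 <= 34: swap with position 1, array becomes [15, 28, 37, 4, 14, 33, 8, 15, 34]
arr[3]=4 <= 34: swap with position 2, array becomes [15, 28, 4, 37, 14, 33, 8, 15, 34]
arr[4]=14 <= 34: swap with position 3, array becomes [15, 28, 4, 14, 37, 33, 8, 15, 34]
arr[5]=33 <= 34: swap with position 4, array becomes [15, 28, 4, 14, 33, 37, 8, 15, 34]
arr[6]=8 <= 34: swap with position 5, array becomes [15, 28, 4, 14, 33, 8, 37, 15, 34]
arr[7]=15 <= 34: swap with position 6, array becomes [15, 28, 4, 14, 33, 8, 15, 37, 34]

Place pivot at position 7: [15, 28, 4, 14, 33, 8, 15, 34, 37]
Pivot position: 7

After partitioning with pivot 34, the array becomes [15, 28, 4, 14, 33, 8, 15, 34, 37]. The pivot is placed at index 7. All elements to the left of the pivot are <= 34, and all elements to the right are > 34.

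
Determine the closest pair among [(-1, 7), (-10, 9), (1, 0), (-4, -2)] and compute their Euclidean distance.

Computing all pairwise distances among 4 points:

d((-1, 7), (-10, 9)) = 9.2195
d((-1, 7), (1, 0)) = 7.2801
d((-1, 7), (-4, -2)) = 9.4868
d((-10, 9), (1, 0)) = 14.2127
d((-10, 9), (-4, -2)) = 12.53
d((1, 0), (-4, -2)) = 5.3852 <-- minimum

Closest pair: (1, 0) and (-4, -2) with distance 5.3852

The closest pair is (1, 0) and (-4, -2) with Euclidean distance 5.3852. For 4 points, brute-force pairwise comparison is shown above. For large n, the divide-and-conquer algorithm (sort by x, recurse on halves, check the dividing strip) achieves O(n log n).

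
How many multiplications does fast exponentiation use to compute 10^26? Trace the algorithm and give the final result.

Computing 10^26 by squaring (build up from 10^1; each line after the first costs one multiplication):

10^1 = 10
10^2 = (10^1)^2 = 10^2 = 100
10^3 = 10 * 10^2 = 10 * 100 = 1000
10^6 = (10^3)^2 = 1000^2 = 1000000
10^12 = (10^6)^2 = 1000000^2 = 1000000000000
10^13 = 10 * 10^12 = 10 * 1000000000000 = 10000000000000
10^26 = (10^13)^2 = 10000000000000^2 = 100000000000000000000000000

Result: 100000000000000000000000000
Multiplications needed: 6 (6 lines after 10^1)

10^26 = 100000000000000000000000000. Using exponentiation by squaring, this requires 6 multiplications. The key idea: if the exponent is even, square the half-power; if odd, multiply by the base once.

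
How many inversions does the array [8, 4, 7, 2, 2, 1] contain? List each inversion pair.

Finding inversions in [8, 4, 7, 2, 2, 1]:

(0, 1): arr[0]=8 > arr[1]=4
(0, 2): arr[0]=8 > arr[2]=7
(0, 3): arr[0]=8 > arr[3]=2
(0, 4): arr[0]=8 > arr[4]=2
(0, 5): arr[0]=8 > arr[5]=1
(1, 3): arr[1]=4 > arr[3]=2
(1, 4): arr[1]=4 > arr[4]=2
(1, 5): arr[1]=4 > arr[5]=1
(2, 3): arr[2]=7 > arr[3]=2
(2, 4): arr[2]=7 > arr[4]=2
(2, 5): arr[2]=7 > arr[5]=1
(3, 5): arr[3]=2 > arr[5]=1
(4, 5): arr[4]=2 > arr[5]=1

Total inversions: 13

The array has 13 inversion(s): (0,1), (0,2), (0,3), (0,4), (0,5), (1,3), (1,4), (1,5), (2,3), (2,4), (2,5), (3,5), (4,5). Each pair (i,j) satisfies i < j and arr[i] > arr[j].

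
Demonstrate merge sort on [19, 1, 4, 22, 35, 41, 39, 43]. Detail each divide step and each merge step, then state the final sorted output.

Merge sort trace:

Split: [19, 1, 4, 22, 35, 41, 39, 43] -> [19, 1, 4, 22] and [35, 41, 39, 43]
  Split: [19, 1, 4, 22] -> [19, 1] and [4, 22]
    Split: [19, 1] -> [19] and [1]
    Merge: [19] + [1] -> [1, 19]
    Split: [4, 22] -> [4] and [22]
    Merge: [4] + [22] -> [4, 22]
  Merge: [1, 19] + [4, 22] -> [1, 4, 19, 22]
  Split: [35, 41, 39, 43] -> [35, 41] and [39, 43]
    Split: [35, 41] -> [35] and [41]
    Merge: [35] + [41] -> [35, 41]
    Split: [39, 43] -> [39] and [43]
    Merge: [39] + [43] -> [39, 43]
  Merge: [35, 41] + [39, 43] -> [35, 39, 41, 43]
Merge: [1, 4, 19, 22] + [35, 39, 41, 43] -> [1, 4, 19, 22, 35, 39, 41, 43]

Final sorted array: [1, 4, 19, 22, 35, 39, 41, 43]

The merge sort proceeds by recursively splitting the array and merging sorted halves.
After all merges, the sorted array is [1, 4, 19, 22, 35, 39, 41, 43].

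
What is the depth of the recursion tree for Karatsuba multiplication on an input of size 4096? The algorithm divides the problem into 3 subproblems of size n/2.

For divide and conquer with division factor 2:

Problem sizes at each level:
Level 0: 4096
Level 1: 2048
Level 2: 1024
Level 3: 512
Level 4: 256
Level 5: 128
Level 6: 64
Level 7: 32
Level 8: 16
Level 9: 8
Level 10: 4
Level 11: 2
Level 12: 1

The root is level 0 and the size-1 base case is level 12 (the tree spans levels 0 through 12, i.e. 13 levels counting the root), so the depth is the number of divisions: log_2(4096) = 12

The recursion tree depth is log_2(4096) = 12. At each level, the problem size is divided by 2, so it takes 12 divisions to reduce to a base case of size 1. The algorithm makes 3 recursive calls at each level.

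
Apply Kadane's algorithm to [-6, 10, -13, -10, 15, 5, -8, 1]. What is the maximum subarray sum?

Using Kadane's algorithm on [-6, 10, -13, -10, 15, 5, -8, 1]:

Scanning through the array:
Position 1 (value 10): max_ending_here = 10, max_so_far = 10
Position 2 (value -13): max_ending_here = -3, max_so_far = 10
Position 3 (value -10): max_ending_here = -10, max_so_far = 10
Position 4 (value 15): max_ending_here = 15, max_so_far = 15
Position 5 (value 5): max_ending_here = 20, max_so_far = 20
Position 6 (value -8): max_ending_here = 12, max_so_far = 20
Position 7 (value 1): max_ending_here = 13, max_so_far = 20

Maximum subarray: [15, 5]
Maximum sum: 20

The maximum subarray is [15, 5] with sum 20. This subarray runs from index 4 to index 5.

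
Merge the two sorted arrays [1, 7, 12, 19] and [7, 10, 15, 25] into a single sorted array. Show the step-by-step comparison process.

Merging process:

Compare 1 vs 7: take 1 from left. Merged: [1]
Compare 7 vs 7: take 7 from left. Merged: [1, 7]
Compare 12 vs 7: take 7 from right. Merged: [1, 7, 7]
Compare 12 vs 10: take 10 from right. Merged: [1, 7, 7, 10]
Compare 12 vs 15: take 12 from left. Merged: [1, 7, 7, 10, 12]
Compare 19 vs 15: take 15 from right. Merged: [1, 7, 7, 10, 12, 15]
Compare 19 vs 25: take 19 from left. Merged: [1, 7, 7, 10, 12, 15, 19]
Append remaining from right: [25]. Merged: [1, 7, 7, 10, 12, 15, 19, 25]

Final merged array: [1, 7, 7, 10, 12, 15, 19, 25]
Total comparisons: 7

The merged array is [1, 7, 7, 10, 12, 15, 19, 25], requiring 7 comparisons. The merge step runs in O(n) time where n is the total number of elements.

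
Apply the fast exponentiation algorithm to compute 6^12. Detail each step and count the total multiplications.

Computing 6^12 by squaring (build up from 6^1; each line after the first costs one multiplication):

6^1 = 6
6^2 = (6^1)^2 = 6^2 = 36
6^3 = 6 * 6^2 = 6 * 36 = 216
6^6 = (6^3)^2 = 216^2 = 46656
6^12 = (6^6)^2 = 46656^2 = 2176782336

Result: 2176782336
Multiplications needed: 4 (4 lines after 6^1)

6^12 = 2176782336. Using exponentiation by squaring, this requires 4 multiplications. The key idea: if the exponent is even, square the half-power; if odd, multiply by the base once.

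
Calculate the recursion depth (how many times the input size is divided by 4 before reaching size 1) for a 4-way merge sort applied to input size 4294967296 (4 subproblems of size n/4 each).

For divide and conquer with division factor 4:

Problem sizes at each level:
Level 0: 4294967296
Level 1: 1073741824
Level 2: 268435456
Level 3: 67108864
Level 4: 16777216
Level 5: 4194304
Level 6: 1048576
Level 7: 262144
Level 8: 65536
Level 9: 16384
Level 10: 4096
Level 11: 1024
Level 12: 256
Level 13: 64
Level 14: 16
Level 15: 4
Level 16: 1

The root is level 0 and the size-1 base case is level 16 (the tree spans levels 0 through 16, i.e. 17 levels counting the root), so the depth is the number of divisions: log_4(4294967296) = 16

The recursion tree depth is log_4(4294967296) = 16. At each level, the problem size is divided by 4, so it takes 16 divisions to reduce to a base case of size 1. The algorithm makes 4 recursive calls at each level.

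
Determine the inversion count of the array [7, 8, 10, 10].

Finding inversions in [7, 8, 10, 10]:


Total inversions: 0

The array has 0 inversions. It is already sorted.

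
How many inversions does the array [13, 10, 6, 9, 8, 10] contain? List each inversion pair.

Finding inversions in [13, 10, 6, 9, 8, 10]:

(0, 1): arr[0]=13 > arr[1]=10
(0, 2): arr[0]=13 > arr[2]=6
(0, 3): arr[0]=13 > arr[3]=9
(0, 4): arr[0]=13 > arr[4]=8
(0, 5): arr[0]=13 > arr[5]=10
(1, 2): arr[1]=10 > arr[2]=6
(1, 3): arr[1]=10 > arr[3]=9
(1, 4): arr[1]=10 > arr[4]=8
(3, 4): arr[3]=9 > arr[4]=8

Total inversions: 9

The array has 9 inversion(s): (0,1), (0,2), (0,3), (0,4), (0,5), (1,2), (1,3), (1,4), (3,4). Each pair (i,j) satisfies i < j and arr[i] > arr[j].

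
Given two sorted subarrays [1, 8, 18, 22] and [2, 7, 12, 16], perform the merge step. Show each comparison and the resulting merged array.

Merging process:

Compare 1 vs 2: take 1 from left. Merged: [1]
Compare 8 vs 2: take 2 from right. Merged: [1, 2]
Compare 8 vs 7: take 7 from right. Merged: [1, 2, 7]
Compare 8 vs 12: take 8 from left. Merged: [1, 2, 7, 8]
Compare 18 vs 12: take 12 from right. Merged: [1, 2, 7, 8, 12]
Compare 18 vs 16: take 16 from right. Merged: [1, 2, 7, 8, 12, 16]
Append remaining from left: [18, 22]. Merged: [1, 2, 7, 8, 12, 16, 18, 22]

Final merged array: [1, 2, 7, 8, 12, 16, 18, 22]
Total comparisons: 6

The merged array is [1, 2, 7, 8, 12, 16, 18, 22], requiring 6 comparisons. The merge step runs in O(n) time where n is the total number of elements.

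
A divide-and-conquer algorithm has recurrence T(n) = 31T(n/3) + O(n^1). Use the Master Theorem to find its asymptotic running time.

Master Theorem for T(n) = 31T(n/3) + O(n^1):

a = 31, b = 3, c = 1
log_b(a) = log_3(31) = 3.1257

Case 1: c = 1 < log_3(31) = 3.1257
T(n) = O(n^(log_3 31))

For T(n) = 31T(n/3) + O(n^1): log_3(31) = 3.1257. This is Case 1 of the Master Theorem (c < log_b(a), work dominated by leaves), giving O(n^(log_3 31)).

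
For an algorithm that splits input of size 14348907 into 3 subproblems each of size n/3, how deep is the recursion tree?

For divide and conquer with division factor 3:

Problem sizes at each level:
Level 0: 14348907
Level 1: 4782969
Level 2: 1594323
Level 3: 531441
Level 4: 177147
Level 5: 59049
Level 6: 19683
Level 7: 6561
Level 8: 2187
Level 9: 729
Level 10: 243
Level 11: 81
Level 12: 27
Level 13: 9
Level 14: 3
Level 15: 1

The root is level 0 and the size-1 base case is level 15 (the tree spans levels 0 through 15, i.e. 16 levels counting the root), so the depth is the number of divisions: log_3(14348907) = 15

The recursion tree depth is log_3(14348907) = 15. At each level, the problem size is divided by 3, so it takes 15 divisions to reduce to a base case of size 1. The algorithm makes 3 recursive calls at each level.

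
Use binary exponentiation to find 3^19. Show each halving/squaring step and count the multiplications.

Computing 3^19 by squaring (build up from 3^1; each line after the first costs one multiplication):

3^1 = 3
3^2 = (3^1)^2 = 3^2 = 9
3^4 = (3^2)^2 = 9^2 = 81
3^8 = (3^4)^2 = 81^2 = 6561
3^9 = 3 * 3^8 = 3 * 6561 = 19683
3^18 = (3^9)^2 = 19683^2 = 387420489
3^19 = 3 * 3^18 = 3 * 387420489 = 1162261467

Result: 1162261467
Multiplications needed: 6 (6 lines after 3^1)

3^19 = 1162261467. Using exponentiation by squaring, this requires 6 multiplications. The key idea: if the exponent is even, square the half-power; if odd, multiply by the base once.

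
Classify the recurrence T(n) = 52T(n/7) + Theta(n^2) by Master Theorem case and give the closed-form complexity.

Master Theorem for T(n) = 52T(n/7) + O(n^2):

a = 52, b = 7, c = 2
log_b(a) = log_7(52) = 2.0305

Case 1: c = 2 < log_7(52) = 2.0305
T(n) = O(n^(log_7 52))

For T(n) = 52T(n/7) + O(n^2): log_7(52) = 2.0305. This is Case 1 of the Master Theorem (c < log_b(a), work dominated by leaves), giving O(n^(log_7 52)).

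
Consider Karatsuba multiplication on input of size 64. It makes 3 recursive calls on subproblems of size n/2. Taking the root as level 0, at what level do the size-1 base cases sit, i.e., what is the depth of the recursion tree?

For divide and conquer with division factor 2:

Problem sizes at each level:
Level 0: 64
Level 1: 32
Level 2: 16
Level 3: 8
Level 4: 4
Level 5: 2
Level 6: 1

The root is level 0 and the size-1 base case is level 6 (the tree spans levels 0 through 6, i.e. 7 levels counting the root), so the depth is the number of divisions: log_2(64) = 6

The recursion tree depth is log_2(64) = 6. At each level, the problem size is divided by 2, so it takes 6 divisions to reduce to a base case of size 1. The algorithm makes 3 recursive calls at each level.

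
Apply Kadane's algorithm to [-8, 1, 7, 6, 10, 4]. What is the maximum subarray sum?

Using Kadane's algorithm on [-8, 1, 7, 6, 10, 4]:

Scanning through the array:
Position 1 (value 1): max_ending_here = 1, max_so_far = 1
Position 2 (value 7): max_ending_here = 8, max_so_far = 8
Position 3 (value 6): max_ending_here = 14, max_so_far = 14
Position 4 (value 10): max_ending_here = 24, max_so_far = 24
Position 5 (value 4): max_ending_here = 28, max_so_far = 28

Maximum subarray: [1, 7, 6, 10, 4]
Maximum sum: 28

The maximum subarray is [1, 7, 6, 10, 4] with sum 28. This subarray runs from index 1 to index 5.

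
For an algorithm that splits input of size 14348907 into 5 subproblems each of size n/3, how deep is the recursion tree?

For divide and conquer with division factor 3:

Problem sizes at each level:
Level 0: 14348907
Level 1: 4782969
Level 2: 1594323
Level 3: 531441
Level 4: 177147
Level 5: 59049
Level 6: 19683
Level 7: 6561
Level 8: 2187
Level 9: 729
Level 10: 243
Level 11: 81
Level 12: 27
Level 13: 9
Level 14: 3
Level 15: 1

The root is level 0 and the size-1 base case is level 15 (the tree spans levels 0 through 15, i.e. 16 levels counting the root), so the depth is the number of divisions: log_3(14348907) = 15

The recursion tree depth is log_3(14348907) = 15. At each level, the problem size is divided by 3, so it takes 15 divisions to reduce to a base case of size 1. The algorithm makes 5 recursive calls at each level.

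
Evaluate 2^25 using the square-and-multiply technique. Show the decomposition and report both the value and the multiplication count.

Computing 2^25 by squaring (build up from 2^1; each line after the first costs one multiplication):

2^1 = 2
2^2 = (2^1)^2 = 2^2 = 4
2^3 = 2 * 2^2 = 2 * 4 = 8
2^6 = (2^3)^2 = 8^2 = 64
2^12 = (2^6)^2 = 64^2 = 4096
2^24 = (2^12)^2 = 4096^2 = 16777216
2^25 = 2 * 2^24 = 2 * 16777216 = 33554432

Result: 33554432
Multiplications needed: 6 (6 lines after 2^1)

2^25 = 33554432. Using exponentiation by squaring, this requires 6 multiplications. The key idea: if the exponent is even, square the half-power; if odd, multiply by the base once.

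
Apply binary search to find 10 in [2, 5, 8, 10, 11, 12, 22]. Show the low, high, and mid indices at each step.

Binary search for 10 in [2, 5, 8, 10, 11, 12, 22]:

lo=0, hi=6, mid=3, arr[mid]=10 -> Found target at index 3!

Binary search finds 10 at index 3 after 1 comparisons. The search repeatedly halves the search space by comparing with the middle element.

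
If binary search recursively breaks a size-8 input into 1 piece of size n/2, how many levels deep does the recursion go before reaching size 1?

For divide and conquer with division factor 2:

Problem sizes at each level:
Level 0: 8
Level 1: 4
Level 2: 2
Level 3: 1

The root is level 0 and the size-1 base case is level 3 (the tree spans levels 0 through 3, i.e. 4 levels counting the root), so the depth is the number of divisions: log_2(8) = 3

The recursion tree depth is log_2(8) = 3. At each level, the problem size is divided by 2, so it takes 3 divisions to reduce to a base case of size 1. The algorithm makes 1 recursive call at each level.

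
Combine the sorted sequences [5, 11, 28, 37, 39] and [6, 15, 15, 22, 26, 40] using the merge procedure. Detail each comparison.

Merging process:

Compare 5 vs 6: take 5 from left. Merged: [5]
Compare 11 vs 6: take 6 from right. Merged: [5, 6]
Compare 11 vs 15: take 11 from left. Merged: [5, 6, 11]
Compare 28 vs 15: take 15 from right. Merged: [5, 6, 11, 15]
Compare 28 vs 15: take 15 from right. Merged: [5, 6, 11, 15, 15]
Compare 28 vs 22: take 22 from right. Merged: [5, 6, 11, 15, 15, 22]
Compare 28 vs 26: take 26 from right. Merged: [5, 6, 11, 15, 15, 22, 26]
Compare 28 vs 40: take 28 from left. Merged: [5, 6, 11, 15, 15, 22, 26, 28]
Compare 37 vs 40: take 37 from left. Merged: [5, 6, 11, 15, 15, 22, 26, 28, 37]
Compare 39 vs 40: take 39 from left. Merged: [5, 6, 11, 15, 15, 22, 26, 28, 37, 39]
Append remaining from right: [40]. Merged: [5, 6, 11, 15, 15, 22, 26, 28, 37, 39, 40]

Final merged array: [5, 6, 11, 15, 15, 22, 26, 28, 37, 39, 40]
Total comparisons: 10

The merged array is [5, 6, 11, 15, 15, 22, 26, 28, 37, 39, 40], requiring 10 comparisons. The merge step runs in O(n) time where n is the total number of elements.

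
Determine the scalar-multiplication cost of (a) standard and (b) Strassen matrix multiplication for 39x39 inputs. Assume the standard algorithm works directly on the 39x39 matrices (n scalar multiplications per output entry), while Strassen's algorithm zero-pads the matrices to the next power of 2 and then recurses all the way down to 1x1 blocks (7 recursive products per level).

Matrix multiplication for 39x39 matrices:

Strassen's algorithm requires power-of-2 dimensions. Pad 39x39 to 64x64 (next power of 2).

Standard algorithm: 39^3 = 59319 multiplications
Strassen's algorithm: 7^(log2(64)) = 7^6 = 117649 multiplications
Difference: 59319 - 117649 = -58330 (Strassen uses MORE here due to padding overhead — for small or just-over-power-of-2 n, padding can outweigh the per-level savings)

Standard: 59319 multiplications (39^3). Strassen: 117649 multiplications (7^6, after padding to 64x64). Strassen reduces 8 recursive multiplications to 7 at each level.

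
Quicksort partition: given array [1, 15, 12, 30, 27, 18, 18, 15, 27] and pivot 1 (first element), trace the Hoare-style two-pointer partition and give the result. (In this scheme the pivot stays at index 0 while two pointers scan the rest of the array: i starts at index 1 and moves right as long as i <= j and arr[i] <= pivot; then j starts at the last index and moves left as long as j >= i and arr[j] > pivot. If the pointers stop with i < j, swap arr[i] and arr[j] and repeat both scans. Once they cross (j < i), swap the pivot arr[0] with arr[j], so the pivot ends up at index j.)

Hoare-style two-pointer partition with pivot = 1:

Initial array: [1, 15, 12, 30, 27, 18, 18, 15, 27]

Pointers start at i = 1, j = 8.
i ends at 1, j ends at 0: the pointers have crossed (j < i), so scanning stops.

j = 0, so swapping arr[0] with arr[j] leaves the pivot at position 0: [1, 15, 12, 30, 27, 18, 18, 15, 27]
Pivot position: 0

After partitioning with pivot 1, the array becomes [1, 15, 12, 30, 27, 18, 18, 15, 27]. The pivot is placed at index 0. All elements to the left of the pivot are <= 1, and all elements to the right are > 1.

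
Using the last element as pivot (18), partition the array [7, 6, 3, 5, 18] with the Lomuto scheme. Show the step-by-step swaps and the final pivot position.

Lomuto partition with pivot = 18:

Initial array: [7, 6, 3, 5, 18]

arr[0]=7 <= 18: swap with position 0, array becomes [7, 6, 3, 5, 18]
arr[1]=6 <= 18: swap with position 1, array becomes [7, 6, 3, 5, 18]
arr[2]=3 <= 18: swap with position 2, array becomes [7, 6, 3, 5, 18]
arr[3]=5 <= 18: swap with position 3, array becomes [7, 6, 3, 5, 18]

Place pivot at position 4: [7, 6, 3, 5, 18]
Pivot position: 4

After partitioning with pivot 18, the array becomes [7, 6, 3, 5, 18]. The pivot is placed at index 4. All elements to the left of the pivot are <= 18, and all elements to the right are > 18.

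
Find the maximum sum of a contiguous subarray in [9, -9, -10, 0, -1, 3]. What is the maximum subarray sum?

Using Kadane's algorithm on [9, -9, -10, 0, -1, 3]:

Scanning through the array:
Position 1 (value -9): max_ending_here = 0, max_so_far = 9
Position 2 (value -10): max_ending_here = -10, max_so_far = 9
Position 3 (value 0): max_ending_here = 0, max_so_far = 9
Position 4 (value -1): max_ending_here = -1, max_so_far = 9
Position 5 (value 3): max_ending_here = 3, max_so_far = 9

Maximum subarray: [9]
Maximum sum: 9

The maximum subarray is [9] with sum 9. This subarray runs from index 0 to index 0.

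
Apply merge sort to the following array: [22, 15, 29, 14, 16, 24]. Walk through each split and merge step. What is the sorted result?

Merge sort trace:

Split: [22, 15, 29, 14, 16, 24] -> [22, 15, 29] and [14, 16, 24]
  Split: [22, 15, 29] -> [22] and [15, 29]
    Split: [15, 29] -> [15] and [29]
    Merge: [15] + [29] -> [15, 29]
  Merge: [22] + [15, 29] -> [15, 22, 29]
  Split: [14, 16, 24] -> [14] and [16, 24]
    Split: [16, 24] -> [16] and [24]
    Merge: [16] + [24] -> [16, 24]
  Merge: [14] + [16, 24] -> [14, 16, 24]
Merge: [15, 22, 29] + [14, 16, 24] -> [14, 15, 16, 22, 24, 29]

Final sorted array: [14, 15, 16, 22, 24, 29]

The merge sort proceeds by recursively splitting the array and merging sorted halves.
After all merges, the sorted array is [14, 15, 16, 22, 24, 29].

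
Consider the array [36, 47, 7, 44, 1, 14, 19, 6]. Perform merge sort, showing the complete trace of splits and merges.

Merge sort trace:

Split: [36, 47, 7, 44, 1, 14, 19, 6] -> [36, 47, 7, 44] and [1, 14, 19, 6]
  Split: [36, 47, 7, 44] -> [36, 47] and [7, 44]
    Split: [36, 47] -> [36] and [47]
    Merge: [36] + [47] -> [36, 47]
    Split: [7, 44] -> [7] and [44]
    Merge: [7] + [44] -> [7, 44]
  Merge: [36, 47] + [7, 44] -> [7, 36, 44, 47]
  Split: [1, 14, 19, 6] -> [1, 14] and [19, 6]
    Split: [1, 14] -> [1] and [14]
    Merge: [1] + [14] -> [1, 14]
    Split: [19, 6] -> [19] and [6]
    Merge: [19] + [6] -> [6, 19]
  Merge: [1, 14] + [6, 19] -> [1, 6, 14, 19]
Merge: [7, 36, 44, 47] + [1, 6, 14, 19] -> [1, 6, 7, 14, 19, 36, 44, 47]

Final sorted array: [1, 6, 7, 14, 19, 36, 44, 47]

The merge sort proceeds by recursively splitting the array and merging sorted halves.
After all merges, the sorted array is [1, 6, 7, 14, 19, 36, 44, 47].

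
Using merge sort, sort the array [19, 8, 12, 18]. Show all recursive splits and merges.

Merge sort trace:

Split: [19, 8, 12, 18] -> [19, 8] and [12, 18]
  Split: [19, 8] -> [19] and [8]
  Merge: [19] + [8] -> [8, 19]
  Split: [12, 18] -> [12] and [18]
  Merge: [12] + [18] -> [12, 18]
Merge: [8, 19] + [12, 18] -> [8, 12, 18, 19]

Final sorted array: [8, 12, 18, 19]

The merge sort proceeds by recursively splitting the array and merging sorted halves.
After all merges, the sorted array is [8, 12, 18, 19].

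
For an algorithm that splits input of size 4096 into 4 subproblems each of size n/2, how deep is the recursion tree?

For divide and conquer with division factor 2:

Problem sizes at each level:
Level 0: 4096
Level 1: 2048
Level 2: 1024
Level 3: 512
Level 4: 256
Level 5: 128
Level 6: 64
Level 7: 32
Level 8: 16
Level 9: 8
Level 10: 4
Level 11: 2
Level 12: 1

The root is level 0 and the size-1 base case is level 12 (the tree spans levels 0 through 12, i.e. 13 levels counting the root), so the depth is the number of divisions: log_2(4096) = 12

The recursion tree depth is log_2(4096) = 12. At each level, the problem size is divided by 2, so it takes 12 divisions to reduce to a base case of size 1. The algorithm makes 4 recursive calls at each level.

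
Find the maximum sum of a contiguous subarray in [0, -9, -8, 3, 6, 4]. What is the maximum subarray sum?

Using Kadane's algorithm on [0, -9, -8, 3, 6, 4]:

Scanning through the array:
Position 1 (value -9): max_ending_here = -9, max_so_far = 0
Position 2 (value -8): max_ending_here = -8, max_so_far = 0
Position 3 (value 3): max_ending_here = 3, max_so_far = 3
Position 4 (value 6): max_ending_here = 9, max_so_far = 9
Position 5 (value 4): max_ending_here = 13, max_so_far = 13

Maximum subarray: [3, 6, 4]
Maximum sum: 13

The maximum subarray is [3, 6, 4] with sum 13. This subarray runs from index 3 to index 5.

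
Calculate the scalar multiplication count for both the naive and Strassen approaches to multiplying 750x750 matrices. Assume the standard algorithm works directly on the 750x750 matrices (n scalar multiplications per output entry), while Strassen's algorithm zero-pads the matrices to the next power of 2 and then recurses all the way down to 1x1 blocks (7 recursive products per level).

Matrix multiplication for 750x750 matrices:

Strassen's algorithm requires power-of-2 dimensions. Pad 750x750 to 1024x1024 (next power of 2).

Standard algorithm: 750^3 = 421875000 multiplications
Strassen's algorithm: 7^(log2(1024)) = 7^10 = 282475249 multiplications
Savings: 421875000 - 282475249 = 139399751 multiplications

Standard: 421875000 multiplications (750^3). Strassen: 282475249 multiplications (7^10, after padding to 1024x1024). Strassen reduces 8 recursive multiplications to 7 at each level.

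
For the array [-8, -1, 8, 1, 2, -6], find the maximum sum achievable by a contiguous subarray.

Using Kadane's algorithm on [-8, -1, 8, 1, 2, -6]:

Scanning through the array:
Position 1 (value -1): max_ending_here = -1, max_so_far = -1
Position 2 (value 8): max_ending_here = 8, max_so_far = 8
Position 3 (value 1): max_ending_here = 9, max_so_far = 9
Position 4 (value 2): max_ending_here = 11, max_so_far = 11
Position 5 (value -6): max_ending_here = 5, max_so_far = 11

Maximum subarray: [8, 1, 2]
Maximum sum: 11

The maximum subarray is [8, 1, 2] with sum 11. This subarray runs from index 2 to index 4.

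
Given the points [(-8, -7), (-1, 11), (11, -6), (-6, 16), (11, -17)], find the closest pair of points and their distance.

Computing all pairwise distances among 5 points:

d((-8, -7), (-1, 11)) = 19.3132
d((-8, -7), (11, -6)) = 19.0263
d((-8, -7), (-6, 16)) = 23.0868
d((-8, -7), (11, -17)) = 21.4709
d((-1, 11), (11, -6)) = 20.8087
d((-1, 11), (-6, 16)) = 7.0711 <-- minimum
d((-1, 11), (11, -17)) = 30.4631
d((11, -6), (-6, 16)) = 27.8029
d((11, -6), (11, -17)) = 11.0
d((-6, 16), (11, -17)) = 37.1214

Closest pair: (-1, 11) and (-6, 16) with distance 7.0711

The closest pair is (-1, 11) and (-6, 16) with Euclidean distance 7.0711. For 5 points, brute-force pairwise comparison is shown above. For large n, the divide-and-conquer algorithm (sort by x, recurse on halves, check the dividing strip) achieves O(n log n).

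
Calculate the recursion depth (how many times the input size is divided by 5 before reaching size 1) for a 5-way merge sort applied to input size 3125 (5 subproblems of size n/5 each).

For divide and conquer with division factor 5:

Problem sizes at each level:
Level 0: 3125
Level 1: 625
Level 2: 125
Level 3: 25
Level 4: 5
Level 5: 1

The root is level 0 and the size-1 base case is level 5 (the tree spans levels 0 through 5, i.e. 6 levels counting the root), so the depth is the number of divisions: log_5(3125) = 5

The recursion tree depth is log_5(3125) = 5. At each level, the problem size is divided by 5, so it takes 5 divisions to reduce to a base case of size 1. The algorithm makes 5 recursive calls at each level.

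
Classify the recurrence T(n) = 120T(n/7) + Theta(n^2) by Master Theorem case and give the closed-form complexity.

Master Theorem for T(n) = 120T(n/7) + O(n^2):

a = 120, b = 7, c = 2
log_b(a) = log_7(120) = 2.4603

Case 1: c = 2 < log_7(120) = 2.4603
T(n) = O(n^(log_7 120))

For T(n) = 120T(n/7) + O(n^2): log_7(120) = 2.4603. This is Case 1 of the Master Theorem (c < log_b(a), work dominated by leaves), giving O(n^(log_7 120)).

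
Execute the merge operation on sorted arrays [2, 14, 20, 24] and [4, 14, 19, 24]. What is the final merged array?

Merging process:

Compare 2 vs 4: take 2 from left. Merged: [2]
Compare 14 vs 4: take 4 from right. Merged: [2, 4]
Compare 14 vs 14: take 14 from left. Merged: [2, 4, 14]
Compare 20 vs 14: take 14 from right. Merged: [2, 4, 14, 14]
Compare 20 vs 19: take 19 from right. Merged: [2, 4, 14, 14, 19]
Compare 20 vs 24: take 20 from left. Merged: [2, 4, 14, 14, 19, 20]
Compare 24 vs 24: take 24 from left. Merged: [2, 4, 14, 14, 19, 20, 24]
Append remaining from right: [24]. Merged: [2, 4, 14, 14, 19, 20, 24, 24]

Final merged array: [2, 4, 14, 14, 19, 20, 24, 24]
Total comparisons: 7

The merged array is [2, 4, 14, 14, 19, 20, 24, 24], requiring 7 comparisons. The merge step runs in O(n) time where n is the total number of elements.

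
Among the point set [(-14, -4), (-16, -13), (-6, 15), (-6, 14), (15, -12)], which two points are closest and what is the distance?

Computing all pairwise distances among 5 points:

d((-14, -4), (-16, -13)) = 9.2195
d((-14, -4), (-6, 15)) = 20.6155
d((-14, -4), (-6, 14)) = 19.6977
d((-14, -4), (15, -12)) = 30.0832
d((-16, -13), (-6, 15)) = 29.7321
d((-16, -13), (-6, 14)) = 28.7924
d((-16, -13), (15, -12)) = 31.0161
d((-6, 15), (-6, 14)) = 1.0 <-- minimum
d((-6, 15), (15, -12)) = 34.2053
d((-6, 14), (15, -12)) = 33.4215

Closest pair: (-6, 15) and (-6, 14) with distance 1.0

The closest pair is (-6, 15) and (-6, 14) with Euclidean distance 1.0. For 5 points, brute-force pairwise comparison is shown above. For large n, the divide-and-conquer algorithm (sort by x, recurse on halves, check the dividing strip) achieves O(n log n).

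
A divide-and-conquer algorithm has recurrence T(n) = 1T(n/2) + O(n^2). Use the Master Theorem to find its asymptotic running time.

Master Theorem for T(n) = 1T(n/2) + O(n^2):

a = 1, b = 2, c = 2
log_b(a) = log_2(1) = 0.0000

Case 3: c = 2 > log_2(1) = 0.0000
T(n) = O(n^2) = O(n^2)

For T(n) = 1T(n/2) + O(n^2): log_2(1) = 0.0000. This is Case 3 of the Master Theorem (c > log_b(a), work dominated by root), giving O(n^2).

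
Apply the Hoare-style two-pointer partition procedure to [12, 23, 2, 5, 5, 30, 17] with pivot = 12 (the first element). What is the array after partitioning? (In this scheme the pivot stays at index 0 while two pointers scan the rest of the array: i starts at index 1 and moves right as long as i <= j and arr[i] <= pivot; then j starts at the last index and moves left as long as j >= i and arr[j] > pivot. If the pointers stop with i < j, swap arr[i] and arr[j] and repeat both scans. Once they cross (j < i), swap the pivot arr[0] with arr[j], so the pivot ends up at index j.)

Hoare-style two-pointer partition with pivot = 12:

Initial array: [12, 23, 2, 5, 5, 30, 17]

Pointers start at i = 1, j = 6.
i stops at index 1 (arr[1]=23 > 12), j stops at index 4 (arr[4]=5 <= 12): swap arr[1] and arr[4], array becomes [12, 5, 2, 5, 23, 30, 17]
i ends at 4, j ends at 3: the pointers have crossed (j < i), so scanning stops.

Swap pivot arr[0] with arr[3] to place pivot at position 3: [5, 5, 2, 12, 23, 30, 17]
Pivot position: 3

After partitioning with pivot 12, the array becomes [5, 5, 2, 12, 23, 30, 17]. The pivot is placed at index 3. All elements to the left of the pivot are <= 12, and all elements to the right are > 12.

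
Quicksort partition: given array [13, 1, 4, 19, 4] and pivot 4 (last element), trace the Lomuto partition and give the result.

Lomuto partition with pivot = 4:

Initial array: [13, 1, 4, 19, 4]

arr[0]=13 > 4: no swap
arr[1]=1 <= 4: swap with position 0, array becomes [1, 13, 4, 19, 4]
arr[2]=4 <= 4: swap with position 1, array becomes [1, 4, 13, 19, 4]
arr[3]=19 > 4: no swap

Place pivot at position 2: [1, 4, 4, 19, 13]
Pivot position: 2

After partitioning with pivot 4, the array becomes [1, 4, 4, 19, 13]. The pivot is placed at index 2. All elements to the left of the pivot are <= 4, and all elements to the right are > 4.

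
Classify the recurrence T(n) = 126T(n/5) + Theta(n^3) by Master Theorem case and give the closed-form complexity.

Master Theorem for T(n) = 126T(n/5) + O(n^3):

a = 126, b = 5, c = 3
log_b(a) = log_5(126) = 3.0050

Case 1: c = 3 < log_5(126) = 3.0050
T(n) = O(n^(log_5 126))

For T(n) = 126T(n/5) + O(n^3): log_5(126) = 3.0050. This is Case 1 of the Master Theorem (c < log_b(a), work dominated by leaves), giving O(n^(log_5 126)).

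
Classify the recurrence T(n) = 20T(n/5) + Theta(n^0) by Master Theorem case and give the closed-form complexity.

Master Theorem for T(n) = 20T(n/5) + O(n^0):

a = 20, b = 5, c = 0
log_b(a) = log_5(20) = 1.8614

Case 1: c = 0 < log_5(20) = 1.8614
T(n) = O(n^(log_5 20))

For T(n) = 20T(n/5) + O(n^0): log_5(20) = 1.8614. This is Case 1 of the Master Theorem (c < log_b(a), work dominated by leaves), giving O(n^(log_5 20)).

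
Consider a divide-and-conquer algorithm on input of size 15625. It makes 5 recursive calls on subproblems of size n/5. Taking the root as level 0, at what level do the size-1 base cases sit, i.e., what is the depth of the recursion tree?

For divide and conquer with division factor 5:

Problem sizes at each level:
Level 0: 15625
Level 1: 3125
Level 2: 625
Level 3: 125
Level 4: 25
Level 5: 5
Level 6: 1

The root is level 0 and the size-1 base case is level 6 (the tree spans levels 0 through 6, i.e. 7 levels counting the root), so the depth is the number of divisions: log_5(15625) = 6

The recursion tree depth is log_5(15625) = 6. At each level, the problem size is divided by 5, so it takes 6 divisions to reduce to a base case of size 1. The algorithm makes 5 recursive calls at each level.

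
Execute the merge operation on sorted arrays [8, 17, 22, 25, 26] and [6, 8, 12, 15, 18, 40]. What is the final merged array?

Merging process:

Compare 8 vs 6: take 6 from right. Merged: [6]
Compare 8 vs 8: take 8 from left. Merged: [6, 8]
Compare 17 vs 8: take 8 from right. Merged: [6, 8, 8]
Compare 17 vs 12: take 12 from right. Merged: [6, 8, 8, 12]
Compare 17 vs 15: take 15 from right. Merged: [6, 8, 8, 12, 15]
Compare 17 vs 18: take 17 from left. Merged: [6, 8, 8, 12, 15, 17]
Compare 22 vs 18: take 18 from right. Merged: [6, 8, 8, 12, 15, 17, 18]
Compare 22 vs 40: take 22 from left. Merged: [6, 8, 8, 12, 15, 17, 18, 22]
Compare 25 vs 40: take 25 from left. Merged: [6, 8, 8, 12, 15, 17, 18, 22, 25]
Compare 26 vs 40: take 26 from left. Merged: [6, 8, 8, 12, 15, 17, 18, 22, 25, 26]
Append remaining from right: [40]. Merged: [6, 8, 8, 12, 15, 17, 18, 22, 25, 26, 40]

Final merged array: [6, 8, 8, 12, 15, 17, 18, 22, 25, 26, 40]
Total comparisons: 10

The merged array is [6, 8, 8, 12, 15, 17, 18, 22, 25, 26, 40], requiring 10 comparisons. The merge step runs in O(n) time where n is the total number of elements.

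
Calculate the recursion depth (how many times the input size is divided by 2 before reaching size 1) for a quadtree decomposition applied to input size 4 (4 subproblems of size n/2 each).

For divide and conquer with division factor 2:

Problem sizes at each level:
Level 0: 4
Level 1: 2
Level 2: 1

The root is level 0 and the size-1 base case is level 2 (the tree spans levels 0 through 2, i.e. 3 levels counting the root), so the depth is the number of divisions: log_2(4) = 2

The recursion tree depth is log_2(4) = 2. At each level, the problem size is divided by 2, so it takes 2 divisions to reduce to a base case of size 1. The algorithm makes 4 recursive calls at each level.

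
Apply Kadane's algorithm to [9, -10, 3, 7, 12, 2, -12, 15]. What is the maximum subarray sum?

Using Kadane's algorithm on [9, -10, 3, 7, 12, 2, -12, 15]:

Scanning through the array:
Position 1 (value -10): max_ending_here = -1, max_so_far = 9
Position 2 (value 3): max_ending_here = 3, max_so_far = 9
Position 3 (value 7): max_ending_here = 10, max_so_far = 10
Position 4 (value 12): max_ending_here = 22, max_so_far = 22
Position 5 (value 2): max_ending_here = 24, max_so_far = 24
Position 6 (value -12): max_ending_here = 12, max_so_far = 24
Position 7 (value 15): max_ending_here = 27, max_so_far = 27

Maximum subarray: [3, 7, 12, 2, -12, 15]
Maximum sum: 27

The maximum subarray is [3, 7, 12, 2, -12, 15] with sum 27. This subarray runs from index 2 to index 7.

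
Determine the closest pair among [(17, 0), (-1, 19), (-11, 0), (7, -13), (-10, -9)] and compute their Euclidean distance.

Computing all pairwise distances among 5 points:

d((17, 0), (-1, 19)) = 26.1725
d((17, 0), (-11, 0)) = 28.0
d((17, 0), (7, -13)) = 16.4012
d((17, 0), (-10, -9)) = 28.4605
d((-1, 19), (-11, 0)) = 21.4709
d((-1, 19), (7, -13)) = 32.9848
d((-1, 19), (-10, -9)) = 29.4109
d((-11, 0), (7, -13)) = 22.2036
d((-11, 0), (-10, -9)) = 9.0554 <-- minimum
d((7, -13), (-10, -9)) = 17.4642

Closest pair: (-11, 0) and (-10, -9) with distance 9.0554

The closest pair is (-11, 0) and (-10, -9) with Euclidean distance 9.0554. For 5 points, brute-force pairwise comparison is shown above. For large n, the divide-and-conquer algorithm (sort by x, recurse on halves, check the dividing strip) achieves O(n log n).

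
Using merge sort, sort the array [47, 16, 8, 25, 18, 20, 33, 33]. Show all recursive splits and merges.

Merge sort trace:

Split: [47, 16, 8, 25, 18, 20, 33, 33] -> [47, 16, 8, 25] and [18, 20, 33, 33]
  Split: [47, 16, 8, 25] -> [47, 16] and [8, 25]
    Split: [47, 16] -> [47] and [16]
    Merge: [47] + [16] -> [16, 47]
    Split: [8, 25] -> [8] and [25]
    Merge: [8] + [25] -> [8, 25]
  Merge: [16, 47] + [8, 25] -> [8, 16, 25, 47]
  Split: [18, 20, 33, 33] -> [18, 20] and [33, 33]
    Split: [18, 20] -> [18] and [20]
    Merge: [18] + [20] -> [18, 20]
    Split: [33, 33] -> [33] and [33]
    Merge: [33] + [33] -> [33, 33]
  Merge: [18, 20] + [33, 33] -> [18, 20, 33, 33]
Merge: [8, 16, 25, 47] + [18, 20, 33, 33] -> [8, 16, 18, 20, 25, 33, 33, 47]

Final sorted array: [8, 16, 18, 20, 25, 33, 33, 47]

The merge sort proceeds by recursively splitting the array and merging sorted halves.
After all merges, the sorted array is [8, 16, 18, 20, 25, 33, 33, 47].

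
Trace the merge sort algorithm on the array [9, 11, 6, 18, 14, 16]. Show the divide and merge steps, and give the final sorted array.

Merge sort trace:

Split: [9, 11, 6, 18, 14, 16] -> [9, 11, 6] and [18, 14, 16]
  Split: [9, 11, 6] -> [9] and [11, 6]
    Split: [11, 6] -> [11] and [6]
    Merge: [11] + [6] -> [6, 11]
  Merge: [9] + [6, 11] -> [6, 9, 11]
  Split: [18, 14, 16] -> [18] and [14, 16]
    Split: [14, 16] -> [14] and [16]
    Merge: [14] + [16] -> [14, 16]
  Merge: [18] + [14, 16] -> [14, 16, 18]
Merge: [6, 9, 11] + [14, 16, 18] -> [6, 9, 11, 14, 16, 18]

Final sorted array: [6, 9, 11, 14, 16, 18]

The merge sort proceeds by recursively splitting the array and merging sorted halves.
After all merges, the sorted array is [6, 9, 11, 14, 16, 18].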